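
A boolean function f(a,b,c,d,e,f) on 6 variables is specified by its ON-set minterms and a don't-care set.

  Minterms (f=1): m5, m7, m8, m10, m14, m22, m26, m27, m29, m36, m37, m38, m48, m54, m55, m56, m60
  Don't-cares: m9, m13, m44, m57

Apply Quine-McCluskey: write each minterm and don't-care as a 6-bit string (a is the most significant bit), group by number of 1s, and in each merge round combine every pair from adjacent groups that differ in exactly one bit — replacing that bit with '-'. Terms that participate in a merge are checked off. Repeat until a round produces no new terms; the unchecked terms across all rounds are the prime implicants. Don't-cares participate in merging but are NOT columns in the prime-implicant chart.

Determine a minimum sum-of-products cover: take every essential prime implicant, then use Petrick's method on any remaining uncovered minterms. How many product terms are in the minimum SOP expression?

11

size-2^0 implicants → 000101(✓)  000111(✓)  001000(✓)  001001(✓)  001010(✓)  001101(✓)  001110(✓)  010110(✓)  011010(✓)  011011(✓)  011101(✓)  100100(✓)  100101(✓)  100110(✓)  101100(✓)  110000(✓)  110110(✓)  110111(✓)  111000(✓)  111001(✓)  111100(✓)
size-2^1 implicants → -00101  -10110  0-1010  0-1101  00-101  0001-1  001-01  001-10  0010-0  00100-  01101-  1-0110  1-1100  10-100  1001-0  10010-  11-000  11011-  111-00  11100-
Unchecked terms (primes): -00101, -10110, 0-1010, 0-1101, 00-101, 0001-1, 001-01, 001-10, 0010-0, 00100-, 01101-, 1-0110, 1-1100, 10-100, 1001-0, 10010-, 11-000, 11011-, 111-00, 11100-
Minterm coverage:
  m5 ⊆ -00101,00-101,0001-1
  m7 ⊆ 0001-1 [E]
  m8 ⊆ 0010-0,00100-
  m10 ⊆ 0-1010,001-10,0010-0
  m14 ⊆ 001-10 [E]
  m22 ⊆ -10110 [E]
  m26 ⊆ 0-1010,01101-
  m27 ⊆ 01101- [E]
  m29 ⊆ 0-1101 [E]
  m36 ⊆ 10-100,1001-0,10010-
  m37 ⊆ -00101,10010-
  m38 ⊆ 1-0110,1001-0
  m48 ⊆ 11-000 [E]
  m54 ⊆ -10110,1-0110,11011-
  m55 ⊆ 11011- [E]
  m56 ⊆ 11-000,111-00,11100-
  m60 ⊆ 1-1100,111-00
E = {-10110, 0-1101, 0001-1, 001-10, 01101-, 11-000, 11011-}
Petrick residual → -00101, 0010-0, 1-1100, 1001-0
Cover = b'c'de'f + bc'def' + a'cde'f + a'b'c'df + a'b'cef' + a'b'cd'f' + a'bcd'e + acde'f' + ab'c'df' + abd'e'f' + abc'de  |cover|=11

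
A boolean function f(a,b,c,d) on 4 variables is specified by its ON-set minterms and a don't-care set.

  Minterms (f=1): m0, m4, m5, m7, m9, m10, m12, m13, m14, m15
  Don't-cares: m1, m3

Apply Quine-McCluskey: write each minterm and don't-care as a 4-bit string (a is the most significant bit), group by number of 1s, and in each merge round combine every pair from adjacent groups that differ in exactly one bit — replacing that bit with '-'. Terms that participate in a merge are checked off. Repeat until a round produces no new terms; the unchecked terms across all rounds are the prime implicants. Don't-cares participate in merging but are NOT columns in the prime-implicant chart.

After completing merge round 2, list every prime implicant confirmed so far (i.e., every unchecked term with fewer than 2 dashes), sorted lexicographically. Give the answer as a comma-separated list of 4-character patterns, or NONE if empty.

1-10

size-2^0 implicants → 0000(✓)  0001(✓)  0011(✓)  0100(✓)  0101(✓)  0111(✓)  1001(✓)  1010(✓)  1100(✓)  1101(✓)  1110(✓)  1111(✓)
size-2^1 implicants → -001(✓)  -100(✓)  -101(✓)  -111(✓)  0-00(✓)  0-01(✓)  0-11(✓)  00-1(✓)  000-(✓)  01-1(✓)  010-(✓)  1-01(✓)  1-10  11-0(✓)  11-1(✓)  110-(✓)  111-(✓)
size-2^2 implicants → --01  -1-1  -10-  0--1  0-0-  11--
Unchecked terms (primes): --01, -1-1, -10-, 0--1, 0-0-, 1-10, 11--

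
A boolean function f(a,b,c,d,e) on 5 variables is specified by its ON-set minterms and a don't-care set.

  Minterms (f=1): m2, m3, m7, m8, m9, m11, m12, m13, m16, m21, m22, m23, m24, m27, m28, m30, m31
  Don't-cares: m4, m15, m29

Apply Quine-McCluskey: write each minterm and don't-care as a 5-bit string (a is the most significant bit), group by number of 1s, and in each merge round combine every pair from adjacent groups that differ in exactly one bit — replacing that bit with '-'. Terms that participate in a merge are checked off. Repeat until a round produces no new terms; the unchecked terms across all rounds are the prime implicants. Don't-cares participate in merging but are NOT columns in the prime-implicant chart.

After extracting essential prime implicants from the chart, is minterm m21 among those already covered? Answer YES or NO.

YES

[col 0] 00010*, 00011*, 00100*, 00111*, 01000*, 01001*, 01011*, 01100*, 01101*, 01111*, 10000*, 10101*, 10110*, 10111*, 11000*, 11011*, 11100*, 11101*, 11110*, 11111*
[col 1] -0111*, -1000*, -1011*, -1100*, -1101*, -1111*, 0-011*, 0-100, 0-111*, 00-11*, 0001-, 01-00*, 01-01*, 01-11*, 010-1*, 0100-*, 011-1*, 0110-*, 1-000, 1-101*, 1-110*, 1-111*, 101-1*, 1011-*, 11-00*, 11-11*, 111-0*, 111-1*, 1110-*, 1111-*
[col 2] --111, -1-00, -1-11, -11-1, -110-, 0--11, 01--1, 01-0-, 1-1-1, 1-11-, 111--
Prime implicants: --111, -1-00, -1-11, -11-1, -110-, 0--11, 0-100, 0001-, 01--1, 01-0-, 1-000, 1-1-1, 1-11-, 111--
PI chart (minterm → PIs covering it):
  2 | 0001-  (sole → essential)
  3 | 0--11,0001-
  7 | --111,0--11
  8 | -1-00,01-0-
  9 | 01--1,01-0-
  11 | -1-11,0--11,01--1
  12 | -1-00,-110-,0-100,01-0-
  13 | -11-1,-110-,01--1,01-0-
  16 | 1-000  (sole → essential)
  21 | 1-1-1  (sole → essential)
  22 | 1-11-  (sole → essential)
  23 | --111,1-1-1,1-11-
  24 | -1-00,1-000
  27 | -1-11  (sole → essential)
  28 | -1-00,-110-,111--
  30 | 1-11-,111--
  31 | --111,-1-11,-11-1,1-1-1,1-11-,111--
Essential prime implicants: -1-11, 0001-, 1-000, 1-1-1, 1-11-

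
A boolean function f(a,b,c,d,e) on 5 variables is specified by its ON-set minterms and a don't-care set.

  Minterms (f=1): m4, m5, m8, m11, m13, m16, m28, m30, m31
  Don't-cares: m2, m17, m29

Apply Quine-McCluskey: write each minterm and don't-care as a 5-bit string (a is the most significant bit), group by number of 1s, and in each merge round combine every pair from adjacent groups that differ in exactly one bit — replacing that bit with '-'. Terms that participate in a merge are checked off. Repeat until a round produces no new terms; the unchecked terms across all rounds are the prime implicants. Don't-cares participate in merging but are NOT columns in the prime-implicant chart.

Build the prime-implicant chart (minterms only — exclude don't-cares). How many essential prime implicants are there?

Round 0: 00010 00100✓ 00101✓ 01000 01011 01101✓ 10000✓ 10001✓ 11100✓ 11101✓ 11110✓ 11111✓
Round 1: -1101 0-101 0010- 1000- 111-0✓ 111-1✓ 1110-✓ 1111-✓
Round 2: 111--
PIs = {-1101, 0-101, 00010, 0010-, 01000, 01011, 1000-, 111--}
Coverage chart:
  m4: 0010- ←essential
  m5: 0-101,0010-
  m8: 01000 ←essential
  m11: 01011 ←essential
  m13: -1101,0-101
  m16: 1000- ←essential
  m28: 111-- ←essential
  m30: 111-- ←essential
  m31: 111-- ←essential
Essential: 0010-, 01000, 01011, 1000-, 111--

5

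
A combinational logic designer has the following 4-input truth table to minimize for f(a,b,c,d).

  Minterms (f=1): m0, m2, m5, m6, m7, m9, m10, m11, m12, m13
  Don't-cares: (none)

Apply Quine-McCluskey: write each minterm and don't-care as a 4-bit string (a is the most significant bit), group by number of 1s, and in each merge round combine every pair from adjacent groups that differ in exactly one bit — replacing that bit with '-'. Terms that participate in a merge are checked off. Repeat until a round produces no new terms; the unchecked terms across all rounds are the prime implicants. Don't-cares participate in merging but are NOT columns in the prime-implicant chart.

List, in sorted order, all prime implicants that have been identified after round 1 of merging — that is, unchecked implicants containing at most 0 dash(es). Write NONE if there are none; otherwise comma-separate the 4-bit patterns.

[col 0] 0000*, 0010*, 0101*, 0110*, 0111*, 1001*, 1010*, 1011*, 1100*, 1101*
[col 1] -010, -101, 0-10, 00-0, 01-1, 011-, 1-01, 10-1, 101-, 110-
Prime implicants: -010, -101, 0-10, 00-0, 01-1, 011-, 1-01, 10-1, 101-, 110-

NONE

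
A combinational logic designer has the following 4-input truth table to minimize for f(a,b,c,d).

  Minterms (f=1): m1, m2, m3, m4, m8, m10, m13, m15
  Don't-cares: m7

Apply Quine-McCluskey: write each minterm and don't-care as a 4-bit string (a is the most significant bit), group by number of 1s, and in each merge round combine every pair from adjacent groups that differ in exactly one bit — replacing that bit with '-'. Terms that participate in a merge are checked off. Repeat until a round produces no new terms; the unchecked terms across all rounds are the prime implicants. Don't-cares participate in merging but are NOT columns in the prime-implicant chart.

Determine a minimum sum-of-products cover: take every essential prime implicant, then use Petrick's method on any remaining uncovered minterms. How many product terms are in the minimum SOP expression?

Round 0: 0001✓ 0010✓ 0011✓ 0100 0111✓ 1000✓ 1010✓ 1101✓ 1111✓
Round 1: -010 -111 0-11 00-1 001- 10-0 11-1
PIs = {-010, -111, 0-11, 00-1, 001-, 0100, 10-0, 11-1}
Coverage chart:
  m1: 00-1 ←essential
  m2: -010,001-
  m3: 0-11,00-1,001-
  m4: 0100 ←essential
  m8: 10-0 ←essential
  m10: -010,10-0
  m13: 11-1 ←essential
  m15: -111,11-1
Essential: 00-1, 0100, 10-0, 11-1
Petrick residual → -010
Min cover (5 terms): b'cd' + a'b'd + a'bc'd' + ab'd' + abd

5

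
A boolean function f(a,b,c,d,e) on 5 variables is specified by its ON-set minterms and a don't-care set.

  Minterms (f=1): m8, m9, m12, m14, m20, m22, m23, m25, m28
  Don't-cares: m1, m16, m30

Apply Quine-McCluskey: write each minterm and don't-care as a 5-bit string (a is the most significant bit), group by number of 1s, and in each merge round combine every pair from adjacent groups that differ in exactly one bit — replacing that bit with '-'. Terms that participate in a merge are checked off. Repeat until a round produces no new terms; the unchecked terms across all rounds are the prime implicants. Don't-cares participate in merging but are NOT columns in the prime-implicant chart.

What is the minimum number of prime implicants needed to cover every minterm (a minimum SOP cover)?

5

Round 0: 00001✓ 01000✓ 01001✓ 01100✓ 01110✓ 10000✓ 10100✓ 10110✓ 10111✓ 11001✓ 11100✓ 11110✓
Round 1: -1001 -1100✓ -1110✓ 0-001 01-00 0100- 011-0✓ 1-100✓ 1-110✓ 10-00 101-0✓ 1011- 111-0✓
Round 2: -11-0 1-1-0
PIs = {-1001, -11-0, 0-001, 01-00, 0100-, 1-1-0, 10-00, 1011-}
Coverage chart:
  m8: 01-00,0100-
  m9: -1001,0-001,0100-
  m12: -11-0,01-00
  m14: -11-0 ←essential
  m20: 1-1-0,10-00
  m22: 1-1-0,1011-
  m23: 1011- ←essential
  m25: -1001 ←essential
  m28: -11-0,1-1-0
Essential: -1001, -11-0, 1011-
Petrick residual → 01-00, 1-1-0
Min cover (5 terms): bc'd'e + bce' + a'bd'e' + ace' + ab'cd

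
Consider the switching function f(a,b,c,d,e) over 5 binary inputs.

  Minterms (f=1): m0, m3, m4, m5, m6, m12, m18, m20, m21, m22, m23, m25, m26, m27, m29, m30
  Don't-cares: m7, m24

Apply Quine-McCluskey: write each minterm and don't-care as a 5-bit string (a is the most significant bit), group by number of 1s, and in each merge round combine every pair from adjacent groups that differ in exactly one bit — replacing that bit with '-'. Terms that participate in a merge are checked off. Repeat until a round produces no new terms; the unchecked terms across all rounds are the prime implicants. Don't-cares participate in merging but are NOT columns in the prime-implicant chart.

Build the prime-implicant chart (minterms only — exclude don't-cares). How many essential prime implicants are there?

6

size-2^0 implicants → 00000(✓)  00011(✓)  00100(✓)  00101(✓)  00110(✓)  00111(✓)  01100(✓)  10010(✓)  10100(✓)  10101(✓)  10110(✓)  10111(✓)  11000(✓)  11001(✓)  11010(✓)  11011(✓)  11101(✓)  11110(✓)
size-2^1 implicants → -0100(✓)  -0101(✓)  -0110(✓)  -0111(✓)  0-100  00-00  00-11  001-0(✓)  001-1(✓)  0010-(✓)  0011-(✓)  1-010(✓)  1-101  1-110(✓)  10-10(✓)  101-0(✓)  101-1(✓)  1010-(✓)  1011-(✓)  11-01  11-10(✓)  110-0(✓)  110-1(✓)  1100-(✓)  1101-(✓)
size-2^2 implicants → -01-0(✓)  -01-1(✓)  -010-(✓)  -011-(✓)  001--(✓)  1--10  101--(✓)  110--
size-2^3 implicants → -01--
Unchecked terms (primes): -01--, 0-100, 00-00, 00-11, 1--10, 1-101, 11-01, 110--
Minterm coverage:
  m0 ⊆ 00-00 [E]
  m3 ⊆ 00-11 [E]
  m4 ⊆ -01--,0-100,00-00
  m5 ⊆ -01-- [E]
  m6 ⊆ -01-- [E]
  m12 ⊆ 0-100 [E]
  m18 ⊆ 1--10 [E]
  m20 ⊆ -01-- [E]
  m21 ⊆ -01--,1-101
  m22 ⊆ -01--,1--10
  m23 ⊆ -01-- [E]
  m25 ⊆ 11-01,110--
  m26 ⊆ 1--10,110--
  m27 ⊆ 110-- [E]
  m29 ⊆ 1-101,11-01
  m30 ⊆ 1--10 [E]
E = {-01--, 0-100, 00-00, 00-11, 1--10, 110--}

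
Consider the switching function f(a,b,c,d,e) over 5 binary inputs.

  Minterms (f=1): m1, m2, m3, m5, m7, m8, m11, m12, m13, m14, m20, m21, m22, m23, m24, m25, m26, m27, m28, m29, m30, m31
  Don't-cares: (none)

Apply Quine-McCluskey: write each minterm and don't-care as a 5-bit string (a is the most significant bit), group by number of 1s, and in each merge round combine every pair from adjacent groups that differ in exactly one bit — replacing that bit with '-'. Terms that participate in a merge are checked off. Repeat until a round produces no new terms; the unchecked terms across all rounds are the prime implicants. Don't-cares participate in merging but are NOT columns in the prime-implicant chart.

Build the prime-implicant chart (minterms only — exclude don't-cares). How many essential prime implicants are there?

size-2^0 implicants → 00001(✓)  00010(✓)  00011(✓)  00101(✓)  00111(✓)  01000(✓)  01011(✓)  01100(✓)  01101(✓)  01110(✓)  10100(✓)  10101(✓)  10110(✓)  10111(✓)  11000(✓)  11001(✓)  11010(✓)  11011(✓)  11100(✓)  11101(✓)  11110(✓)  11111(✓)
size-2^1 implicants → -0101(✓)  -0111(✓)  -1000(✓)  -1011  -1100(✓)  -1101(✓)  -1110(✓)  0-011  0-101(✓)  00-01(✓)  00-11(✓)  000-1(✓)  0001-  001-1(✓)  01-00(✓)  011-0(✓)  0110-(✓)  1-100(✓)  1-101(✓)  1-110(✓)  1-111(✓)  101-0(✓)  101-1(✓)  1010-(✓)  1011-(✓)  11-00(✓)  11-01(✓)  11-10(✓)  11-11(✓)  110-0(✓)  110-1(✓)  1100-(✓)  1101-(✓)  111-0(✓)  111-1(✓)  1110-(✓)  1111-(✓)
size-2^2 implicants → --101  -01-1  -1-00  -11-0  -110-  00--1  1-1-0(✓)  1-1-1(✓)  1-10-(✓)  1-11-(✓)  101--(✓)  11--0(✓)  11--1(✓)  11-0-(✓)  11-1-(✓)  110--(✓)  111--(✓)
size-2^3 implicants → 1-1--  11---
Unchecked terms (primes): --101, -01-1, -1-00, -1011, -11-0, -110-, 0-011, 00--1, 0001-, 1-1--, 11---
Minterm coverage:
  m1 ⊆ 00--1 [E]
  m2 ⊆ 0001- [E]
  m3 ⊆ 0-011,00--1,0001-
  m5 ⊆ --101,-01-1,00--1
  m7 ⊆ -01-1,00--1
  m8 ⊆ -1-00 [E]
  m11 ⊆ -1011,0-011
  m12 ⊆ -1-00,-11-0,-110-
  m13 ⊆ --101,-110-
  m14 ⊆ -11-0 [E]
  m20 ⊆ 1-1-- [E]
  m21 ⊆ --101,-01-1,1-1--
  m22 ⊆ 1-1-- [E]
  m23 ⊆ -01-1,1-1--
  m24 ⊆ -1-00,11---
  m25 ⊆ 11--- [E]
  m26 ⊆ 11--- [E]
  m27 ⊆ -1011,11---
  m28 ⊆ -1-00,-11-0,-110-,1-1--,11---
  m29 ⊆ --101,-110-,1-1--,11---
  m30 ⊆ -11-0,1-1--,11---
  m31 ⊆ 1-1--,11---
E = {-1-00, -11-0, 00--1, 0001-, 1-1--, 11---}

6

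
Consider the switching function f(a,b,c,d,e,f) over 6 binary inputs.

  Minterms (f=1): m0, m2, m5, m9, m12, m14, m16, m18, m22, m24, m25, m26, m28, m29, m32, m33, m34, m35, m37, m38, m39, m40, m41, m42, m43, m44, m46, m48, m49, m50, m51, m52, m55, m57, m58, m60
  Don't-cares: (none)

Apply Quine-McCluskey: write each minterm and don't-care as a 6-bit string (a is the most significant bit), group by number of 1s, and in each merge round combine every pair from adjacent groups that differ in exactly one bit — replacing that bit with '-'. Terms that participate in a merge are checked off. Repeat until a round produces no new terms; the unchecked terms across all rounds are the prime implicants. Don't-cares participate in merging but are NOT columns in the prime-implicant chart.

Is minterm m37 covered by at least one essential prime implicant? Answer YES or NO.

YES

size-2^0 implicants → 000000(✓)  000010(✓)  000101(✓)  001001(✓)  001100(✓)  001110(✓)  010000(✓)  010010(✓)  010110(✓)  011000(✓)  011001(✓)  011010(✓)  011100(✓)  011101(✓)  100000(✓)  100001(✓)  100010(✓)  100011(✓)  100101(✓)  100110(✓)  100111(✓)  101000(✓)  101001(✓)  101010(✓)  101011(✓)  101100(✓)  101110(✓)  110000(✓)  110001(✓)  110010(✓)  110011(✓)  110100(✓)  110111(✓)  111001(✓)  111010(✓)  111100(✓)
size-2^1 implicants → -00000(✓)  -00010(✓)  -00101  -01001(✓)  -01100(✓)  -01110(✓)  -10000(✓)  -10010(✓)  -11001(✓)  -11010(✓)  -11100(✓)  0-0000(✓)  0-0010(✓)  0-1001(✓)  0-1100(✓)  0000-0(✓)  0011-0(✓)  01-000(✓)  01-010(✓)  010-10  0100-0(✓)  011-00(✓)  011-01(✓)  0110-0(✓)  01100-(✓)  01110-(✓)  1-0000(✓)  1-0001(✓)  1-0010(✓)  1-0011(✓)  1-0111(✓)  1-1001(✓)  1-1010(✓)  1-1100(✓)  10-000(✓)  10-001(✓)  10-010(✓)  10-011(✓)  10-110(✓)  100-01(✓)  100-10(✓)  100-11(✓)  1000-0(✓)  1000-1(✓)  10000-(✓)  10001-(✓)  1001-1(✓)  10011-(✓)  101-00(✓)  101-10(✓)  1010-0(✓)  1010-1(✓)  10100-(✓)  10101-(✓)  1011-0(✓)  11-001(✓)  11-010(✓)  11-100  110-00  110-11(✓)  1100-0(✓)  1100-1(✓)  11000-(✓)  11001-(✓)
size-2^2 implicants → --0000(✓)  --0010(✓)  --1001  --1100  -000-0(✓)  -011-0  -1-010  -100-0(✓)  0-00-0(✓)  01-0-0  011-0-  1--001  1--010  1-0-11  1-00-0(✓)  1-00-1(✓)  1-000-(✓)  1-001-(✓)  10--10  10-0-0(✓)  10-0-1(✓)  10-00-(✓)  10-01-(✓)  100--1  100-1-  1000--(✓)  101--0  1010--(✓)  1100--(✓)
size-2^3 implicants → --00-0  1-00--  10-0--
Unchecked terms (primes): --00-0, --1001, --1100, -00101, -011-0, -1-010, 01-0-0, 010-10, 011-0-, 1--001, 1--010, 1-0-11, 1-00--, 10--10, 10-0--, 100--1, 100-1-, 101--0, 11-100, 110-00
Minterm coverage:
  m0 ⊆ --00-0 [E]
  m2 ⊆ --00-0 [E]
  m5 ⊆ -00101 [E]
  m9 ⊆ --1001 [E]
  m12 ⊆ --1100,-011-0
  m14 ⊆ -011-0 [E]
  m16 ⊆ --00-0,01-0-0
  m18 ⊆ --00-0,-1-010,01-0-0,010-10
  m22 ⊆ 010-10 [E]
  m24 ⊆ 01-0-0,011-0-
  m25 ⊆ --1001,011-0-
  m26 ⊆ -1-010,01-0-0
  m28 ⊆ --1100,011-0-
  m29 ⊆ 011-0- [E]
  m32 ⊆ --00-0,1-00--,10-0--
  m33 ⊆ 1--001,1-00--,10-0--,100--1
  m34 ⊆ --00-0,1--010,1-00--,10--10,10-0--,100-1-
  m35 ⊆ 1-0-11,1-00--,10-0--,100--1,100-1-
  m37 ⊆ -00101,100--1
  m38 ⊆ 10--10,100-1-
  m39 ⊆ 1-0-11,100--1,100-1-
  m40 ⊆ 10-0--,101--0
  m41 ⊆ --1001,1--001,10-0--
  m42 ⊆ 1--010,10--10,10-0--,101--0
  m43 ⊆ 10-0-- [E]
  m44 ⊆ --1100,-011-0,101--0
  m46 ⊆ -011-0,10--10,101--0
  m48 ⊆ --00-0,1-00--,110-00
  m49 ⊆ 1--001,1-00--
  m50 ⊆ --00-0,-1-010,1--010,1-00--
  m51 ⊆ 1-0-11,1-00--
  m52 ⊆ 11-100,110-00
  m55 ⊆ 1-0-11 [E]
  m57 ⊆ --1001,1--001
  m58 ⊆ -1-010,1--010
  m60 ⊆ --1100,11-100
E = {--00-0, --1001, -00101, -011-0, 010-10, 011-0-, 1-0-11, 10-0--}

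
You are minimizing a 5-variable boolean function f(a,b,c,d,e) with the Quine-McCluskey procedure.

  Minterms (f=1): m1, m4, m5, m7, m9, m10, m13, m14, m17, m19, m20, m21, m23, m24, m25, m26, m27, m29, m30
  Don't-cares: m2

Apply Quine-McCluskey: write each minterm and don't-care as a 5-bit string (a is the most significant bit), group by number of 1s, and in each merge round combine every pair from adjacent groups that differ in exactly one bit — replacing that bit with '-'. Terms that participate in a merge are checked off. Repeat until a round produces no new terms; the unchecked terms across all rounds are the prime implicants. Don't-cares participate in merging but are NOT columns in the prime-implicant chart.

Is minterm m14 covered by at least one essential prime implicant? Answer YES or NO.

size-2^0 implicants → 00001(✓)  00010(✓)  00100(✓)  00101(✓)  00111(✓)  01001(✓)  01010(✓)  01101(✓)  01110(✓)  10001(✓)  10011(✓)  10100(✓)  10101(✓)  10111(✓)  11000(✓)  11001(✓)  11010(✓)  11011(✓)  11101(✓)  11110(✓)
size-2^1 implicants → -0001(✓)  -0100(✓)  -0101(✓)  -0111(✓)  -1001(✓)  -1010(✓)  -1101(✓)  -1110(✓)  0-001(✓)  0-010  0-101(✓)  00-01(✓)  001-1(✓)  0010-(✓)  01-01(✓)  01-10(✓)  1-001(✓)  1-011(✓)  1-101(✓)  10-01(✓)  10-11(✓)  100-1(✓)  101-1(✓)  1010-(✓)  11-01(✓)  11-10(✓)  110-0(✓)  110-1(✓)  1100-(✓)  1101-(✓)
size-2^2 implicants → --001(✓)  --101(✓)  -0-01(✓)  -01-1  -010-  -1-01(✓)  -1-10  0--01(✓)  1--01(✓)  1-0-1  10--1  110--
size-2^3 implicants → ---01
Unchecked terms (primes): ---01, -01-1, -010-, -1-10, 0-010, 1-0-1, 10--1, 110--
Minterm coverage:
  m1 ⊆ ---01 [E]
  m4 ⊆ -010- [E]
  m5 ⊆ ---01,-01-1,-010-
  m7 ⊆ -01-1 [E]
  m9 ⊆ ---01 [E]
  m10 ⊆ -1-10,0-010
  m13 ⊆ ---01 [E]
  m14 ⊆ -1-10 [E]
  m17 ⊆ ---01,1-0-1,10--1
  m19 ⊆ 1-0-1,10--1
  m20 ⊆ -010- [E]
  m21 ⊆ ---01,-01-1,-010-,10--1
  m23 ⊆ -01-1,10--1
  m24 ⊆ 110-- [E]
  m25 ⊆ ---01,1-0-1,110--
  m26 ⊆ -1-10,110--
  m27 ⊆ 1-0-1,110--
  m29 ⊆ ---01 [E]
  m30 ⊆ -1-10 [E]
E = {---01, -01-1, -010-, -1-10, 110--}

YES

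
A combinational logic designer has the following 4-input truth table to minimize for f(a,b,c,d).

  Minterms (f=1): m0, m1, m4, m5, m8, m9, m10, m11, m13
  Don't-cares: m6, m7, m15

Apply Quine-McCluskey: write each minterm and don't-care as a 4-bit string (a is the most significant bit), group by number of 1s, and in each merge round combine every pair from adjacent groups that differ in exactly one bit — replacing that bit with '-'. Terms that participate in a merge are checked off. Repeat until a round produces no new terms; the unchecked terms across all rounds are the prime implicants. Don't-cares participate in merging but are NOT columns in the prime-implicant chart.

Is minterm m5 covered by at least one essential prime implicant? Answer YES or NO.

NO

size-2^0 implicants → 0000(✓)  0001(✓)  0100(✓)  0101(✓)  0110(✓)  0111(✓)  1000(✓)  1001(✓)  1010(✓)  1011(✓)  1101(✓)  1111(✓)
size-2^1 implicants → -000(✓)  -001(✓)  -101(✓)  -111(✓)  0-00(✓)  0-01(✓)  000-(✓)  01-0(✓)  01-1(✓)  010-(✓)  011-(✓)  1-01(✓)  1-11(✓)  10-0(✓)  10-1(✓)  100-(✓)  101-(✓)  11-1(✓)
size-2^2 implicants → --01  -00-  -1-1  0-0-  01--  1--1  10--
Unchecked terms (primes): --01, -00-, -1-1, 0-0-, 01--, 1--1, 10--
Minterm coverage:
  m0 ⊆ -00-,0-0-
  m1 ⊆ --01,-00-,0-0-
  m4 ⊆ 0-0-,01--
  m5 ⊆ --01,-1-1,0-0-,01--
  m8 ⊆ -00-,10--
  m9 ⊆ --01,-00-,1--1,10--
  m10 ⊆ 10-- [E]
  m11 ⊆ 1--1,10--
  m13 ⊆ --01,-1-1,1--1
E = {10--}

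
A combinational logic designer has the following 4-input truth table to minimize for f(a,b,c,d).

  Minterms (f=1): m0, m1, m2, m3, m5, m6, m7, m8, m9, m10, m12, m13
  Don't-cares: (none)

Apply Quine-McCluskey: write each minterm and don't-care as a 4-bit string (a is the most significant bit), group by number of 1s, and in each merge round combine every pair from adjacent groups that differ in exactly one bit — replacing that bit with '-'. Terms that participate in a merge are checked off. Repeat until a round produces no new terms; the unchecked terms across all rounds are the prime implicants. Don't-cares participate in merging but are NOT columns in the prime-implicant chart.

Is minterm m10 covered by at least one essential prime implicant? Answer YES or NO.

size-2^0 implicants → 0000(✓)  0001(✓)  0010(✓)  0011(✓)  0101(✓)  0110(✓)  0111(✓)  1000(✓)  1001(✓)  1010(✓)  1100(✓)  1101(✓)
size-2^1 implicants → -000(✓)  -001(✓)  -010(✓)  -101(✓)  0-01(✓)  0-10(✓)  0-11(✓)  00-0(✓)  00-1(✓)  000-(✓)  001-(✓)  01-1(✓)  011-(✓)  1-00(✓)  1-01(✓)  10-0(✓)  100-(✓)  110-(✓)
size-2^2 implicants → --01  -0-0  -00-  0--1  0-1-  00--  1-0-
Unchecked terms (primes): --01, -0-0, -00-, 0--1, 0-1-, 00--, 1-0-
Minterm coverage:
  m0 ⊆ -0-0,-00-,00--
  m1 ⊆ --01,-00-,0--1,00--
  m2 ⊆ -0-0,0-1-,00--
  m3 ⊆ 0--1,0-1-,00--
  m5 ⊆ --01,0--1
  m6 ⊆ 0-1- [E]
  m7 ⊆ 0--1,0-1-
  m8 ⊆ -0-0,-00-,1-0-
  m9 ⊆ --01,-00-,1-0-
  m10 ⊆ -0-0 [E]
  m12 ⊆ 1-0- [E]
  m13 ⊆ --01,1-0-
E = {-0-0, 0-1-, 1-0-}

YES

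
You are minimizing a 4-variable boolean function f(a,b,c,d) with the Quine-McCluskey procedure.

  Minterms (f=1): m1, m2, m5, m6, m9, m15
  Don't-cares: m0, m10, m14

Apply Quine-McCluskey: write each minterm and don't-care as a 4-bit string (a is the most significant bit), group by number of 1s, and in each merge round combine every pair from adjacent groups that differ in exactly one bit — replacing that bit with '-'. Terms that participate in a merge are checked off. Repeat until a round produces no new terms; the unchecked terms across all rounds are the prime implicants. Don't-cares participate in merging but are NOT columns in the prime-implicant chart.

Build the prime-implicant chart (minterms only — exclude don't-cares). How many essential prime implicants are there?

[col 0] 0000*, 0001*, 0010*, 0101*, 0110*, 1001*, 1010*, 1110*, 1111*
[col 1] -001, -010*, -110*, 0-01, 0-10*, 00-0, 000-, 1-10*, 111-
[col 2] --10
Prime implicants: --10, -001, 0-01, 00-0, 000-, 111-
PI chart (minterm → PIs covering it):
  1 | -001,0-01,000-
  2 | --10,00-0
  5 | 0-01  (sole → essential)
  6 | --10  (sole → essential)
  9 | -001  (sole → essential)
  15 | 111-  (sole → essential)
Essential prime implicants: --10, -001, 0-01, 111-

4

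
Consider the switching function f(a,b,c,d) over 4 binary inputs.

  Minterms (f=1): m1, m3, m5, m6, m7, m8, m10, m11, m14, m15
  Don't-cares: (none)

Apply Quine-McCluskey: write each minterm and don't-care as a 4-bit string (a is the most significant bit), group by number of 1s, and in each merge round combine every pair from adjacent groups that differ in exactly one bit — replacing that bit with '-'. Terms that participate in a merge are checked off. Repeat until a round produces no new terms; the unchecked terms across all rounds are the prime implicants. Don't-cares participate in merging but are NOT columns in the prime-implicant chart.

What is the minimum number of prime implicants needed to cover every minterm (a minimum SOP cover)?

[col 0] 0001*, 0011*, 0101*, 0110*, 0111*, 1000*, 1010*, 1011*, 1110*, 1111*
[col 1] -011*, -110*, -111*, 0-01*, 0-11*, 00-1*, 01-1*, 011-*, 1-10*, 1-11*, 10-0, 101-*, 111-*
[col 2] --11, -11-, 0--1, 1-1-
Prime implicants: --11, -11-, 0--1, 1-1-, 10-0
PI chart (minterm → PIs covering it):
  1 | 0--1  (sole → essential)
  3 | --11,0--1
  5 | 0--1  (sole → essential)
  6 | -11-  (sole → essential)
  7 | --11,-11-,0--1
  8 | 10-0  (sole → essential)
  10 | 1-1-,10-0
  11 | --11,1-1-
  14 | -11-,1-1-
  15 | --11,-11-,1-1-
Essential prime implicants: -11-, 0--1, 10-0
Petrick residual → --11
Minimum SOP uses 4 PIs: cd + bc + a'd + ab'd'

4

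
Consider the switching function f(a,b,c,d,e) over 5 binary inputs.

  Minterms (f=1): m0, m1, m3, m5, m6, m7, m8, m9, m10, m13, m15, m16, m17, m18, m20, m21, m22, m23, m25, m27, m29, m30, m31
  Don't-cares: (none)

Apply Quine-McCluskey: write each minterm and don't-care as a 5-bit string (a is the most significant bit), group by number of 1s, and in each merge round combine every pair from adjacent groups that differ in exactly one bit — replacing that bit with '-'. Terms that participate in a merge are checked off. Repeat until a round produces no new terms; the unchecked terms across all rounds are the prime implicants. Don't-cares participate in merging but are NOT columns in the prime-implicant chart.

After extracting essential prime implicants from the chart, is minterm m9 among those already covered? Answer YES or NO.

NO

Round 0: 00000✓ 00001✓ 00011✓ 00101✓ 00110✓ 00111✓ 01000✓ 01001✓ 01010✓ 01101✓ 01111✓ 10000✓ 10001✓ 10010✓ 10100✓ 10101✓ 10110✓ 10111✓ 11001✓ 11011✓ 11101✓ 11110✓ 11111✓
Round 1: -0000✓ -0001✓ -0101✓ -0110✓ -0111✓ -1001✓ -1101✓ -1111✓ 0-000✓ 0-001✓ 0-101✓ 0-111✓ 00-01✓ 00-11✓ 000-1✓ 0000-✓ 001-1✓ 0011-✓ 01-01✓ 010-0 0100-✓ 011-1✓ 1-001✓ 1-101✓ 1-110✓ 1-111✓ 10-00✓ 10-01✓ 10-10✓ 100-0✓ 1000-✓ 101-0✓ 101-1✓ 1010-✓ 1011-✓ 11-01✓ 11-11✓ 110-1✓ 111-1✓ 1111-✓
Round 2: --001✓ --101✓ --111✓ -0-01✓ -000- -01-1✓ -011- -1-01✓ -11-1✓ 0--01✓ 0-00- 0-1-1✓ 00--1 1--01✓ 1-1-1✓ 1-11- 10--0 10-0- 101-- 11--1
Round 3: ---01 --1-1
PIs = {---01, --1-1, -000-, -011-, 0-00-, 00--1, 010-0, 1-11-, 10--0, 10-0-, 101--, 11--1}
Coverage chart:
  m0: -000-,0-00-
  m1: ---01,-000-,0-00-,00--1
  m3: 00--1 ←essential
  m5: ---01,--1-1,00--1
  m6: -011- ←essential
  m7: --1-1,-011-,00--1
  m8: 0-00-,010-0
  m9: ---01,0-00-
  m10: 010-0 ←essential
  m13: ---01,--1-1
  m15: --1-1 ←essential
  m16: -000-,10--0,10-0-
  m17: ---01,-000-,10-0-
  m18: 10--0 ←essential
  m20: 10--0,10-0-,101--
  m21: ---01,--1-1,10-0-,101--
  m22: -011-,1-11-,10--0,101--
  m23: --1-1,-011-,1-11-,101--
  m25: ---01,11--1
  m27: 11--1 ←essential
  m29: ---01,--1-1,11--1
  m30: 1-11- ←essential
  m31: --1-1,1-11-,11--1
Essential: --1-1, -011-, 00--1, 010-0, 1-11-, 10--0, 11--1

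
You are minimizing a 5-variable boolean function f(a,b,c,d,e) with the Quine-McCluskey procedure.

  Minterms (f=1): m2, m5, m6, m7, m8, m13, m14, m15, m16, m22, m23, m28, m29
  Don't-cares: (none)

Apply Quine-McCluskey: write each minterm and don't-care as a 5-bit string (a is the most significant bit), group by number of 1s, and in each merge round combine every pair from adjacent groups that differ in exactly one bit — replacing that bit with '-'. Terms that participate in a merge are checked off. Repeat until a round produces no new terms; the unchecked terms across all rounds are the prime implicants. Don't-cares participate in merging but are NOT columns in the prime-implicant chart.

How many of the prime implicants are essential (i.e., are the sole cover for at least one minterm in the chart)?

7

Round 0: 00010✓ 00101✓ 00110✓ 00111✓ 01000 01101✓ 01110✓ 01111✓ 10000 10110✓ 10111✓ 11100✓ 11101✓
Round 1: -0110✓ -0111✓ -1101 0-101✓ 0-110✓ 0-111✓ 00-10 001-1✓ 0011-✓ 011-1✓ 0111-✓ 1011-✓ 1110-
Round 2: -011- 0-1-1 0-11-
PIs = {-011-, -1101, 0-1-1, 0-11-, 00-10, 01000, 10000, 1110-}
Coverage chart:
  m2: 00-10 ←essential
  m5: 0-1-1 ←essential
  m6: -011-,0-11-,00-10
  m7: -011-,0-1-1,0-11-
  m8: 01000 ←essential
  m13: -1101,0-1-1
  m14: 0-11- ←essential
  m15: 0-1-1,0-11-
  m16: 10000 ←essential
  m22: -011- ←essential
  m23: -011- ←essential
  m28: 1110- ←essential
  m29: -1101,1110-
Essential: -011-, 0-1-1, 0-11-, 00-10, 01000, 10000, 1110-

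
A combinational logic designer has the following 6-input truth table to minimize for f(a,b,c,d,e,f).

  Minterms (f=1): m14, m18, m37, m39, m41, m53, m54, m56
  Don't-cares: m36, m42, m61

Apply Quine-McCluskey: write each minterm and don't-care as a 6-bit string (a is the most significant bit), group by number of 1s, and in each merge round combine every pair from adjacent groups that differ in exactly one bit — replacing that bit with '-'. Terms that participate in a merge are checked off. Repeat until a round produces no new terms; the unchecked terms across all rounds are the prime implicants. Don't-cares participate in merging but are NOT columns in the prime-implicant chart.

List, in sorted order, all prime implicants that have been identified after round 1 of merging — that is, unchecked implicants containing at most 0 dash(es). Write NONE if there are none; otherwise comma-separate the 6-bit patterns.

001110, 010010, 101001, 101010, 110110, 111000

[col 0] 001110, 010010, 100100*, 100101*, 100111*, 101001, 101010, 110101*, 110110, 111000, 111101*
[col 1] 1-0101, 1001-1, 10010-, 11-101
Prime implicants: 001110, 010010, 1-0101, 1001-1, 10010-, 101001, 101010, 11-101, 110110, 111000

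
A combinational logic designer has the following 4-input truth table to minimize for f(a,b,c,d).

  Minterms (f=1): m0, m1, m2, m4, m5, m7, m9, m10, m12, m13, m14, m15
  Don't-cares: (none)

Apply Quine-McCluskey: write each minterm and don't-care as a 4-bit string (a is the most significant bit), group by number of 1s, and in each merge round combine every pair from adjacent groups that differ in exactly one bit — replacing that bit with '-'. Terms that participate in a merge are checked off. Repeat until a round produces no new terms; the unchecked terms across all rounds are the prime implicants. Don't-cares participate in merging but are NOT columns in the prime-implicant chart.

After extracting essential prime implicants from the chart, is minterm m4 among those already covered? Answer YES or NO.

size-2^0 implicants → 0000(✓)  0001(✓)  0010(✓)  0100(✓)  0101(✓)  0111(✓)  1001(✓)  1010(✓)  1100(✓)  1101(✓)  1110(✓)  1111(✓)
size-2^1 implicants → -001(✓)  -010  -100(✓)  -101(✓)  -111(✓)  0-00(✓)  0-01(✓)  00-0  000-(✓)  01-1(✓)  010-(✓)  1-01(✓)  1-10  11-0(✓)  11-1(✓)  110-(✓)  111-(✓)
size-2^2 implicants → --01  -1-1  -10-  0-0-  11--
Unchecked terms (primes): --01, -010, -1-1, -10-, 0-0-, 00-0, 1-10, 11--
Minterm coverage:
  m0 ⊆ 0-0-,00-0
  m1 ⊆ --01,0-0-
  m2 ⊆ -010,00-0
  m4 ⊆ -10-,0-0-
  m5 ⊆ --01,-1-1,-10-,0-0-
  m7 ⊆ -1-1 [E]
  m9 ⊆ --01 [E]
  m10 ⊆ -010,1-10
  m12 ⊆ -10-,11--
  m13 ⊆ --01,-1-1,-10-,11--
  m14 ⊆ 1-10,11--
  m15 ⊆ -1-1,11--
E = {--01, -1-1}

NO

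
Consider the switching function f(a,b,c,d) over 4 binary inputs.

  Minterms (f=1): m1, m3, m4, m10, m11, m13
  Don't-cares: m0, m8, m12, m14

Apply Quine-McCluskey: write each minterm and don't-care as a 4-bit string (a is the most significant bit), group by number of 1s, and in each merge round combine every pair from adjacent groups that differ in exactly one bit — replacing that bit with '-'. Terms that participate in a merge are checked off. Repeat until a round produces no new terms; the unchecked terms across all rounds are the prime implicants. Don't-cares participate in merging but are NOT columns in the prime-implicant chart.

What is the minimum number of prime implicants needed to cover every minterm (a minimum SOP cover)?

size-2^0 implicants → 0000(✓)  0001(✓)  0011(✓)  0100(✓)  1000(✓)  1010(✓)  1011(✓)  1100(✓)  1101(✓)  1110(✓)
size-2^1 implicants → -000(✓)  -011  -100(✓)  0-00(✓)  00-1  000-  1-00(✓)  1-10(✓)  10-0(✓)  101-  11-0(✓)  110-
size-2^2 implicants → --00  1--0
Unchecked terms (primes): --00, -011, 00-1, 000-, 1--0, 101-, 110-
Minterm coverage:
  m1 ⊆ 00-1,000-
  m3 ⊆ -011,00-1
  m4 ⊆ --00 [E]
  m10 ⊆ 1--0,101-
  m11 ⊆ -011,101-
  m13 ⊆ 110- [E]
E = {--00, 110-}
Petrick residual → 00-1, 101-
Cover = c'd' + a'b'd + ab'c + abc'  |cover|=4

4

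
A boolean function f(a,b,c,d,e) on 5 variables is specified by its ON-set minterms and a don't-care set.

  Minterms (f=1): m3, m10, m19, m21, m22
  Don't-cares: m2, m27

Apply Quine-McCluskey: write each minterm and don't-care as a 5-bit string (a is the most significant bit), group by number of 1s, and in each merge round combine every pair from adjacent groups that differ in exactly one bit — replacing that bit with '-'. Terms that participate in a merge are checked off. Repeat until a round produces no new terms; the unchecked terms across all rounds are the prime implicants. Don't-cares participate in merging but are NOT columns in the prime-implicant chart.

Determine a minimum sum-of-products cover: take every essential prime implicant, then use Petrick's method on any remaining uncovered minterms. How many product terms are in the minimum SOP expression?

size-2^0 implicants → 00010(✓)  00011(✓)  01010(✓)  10011(✓)  10101  10110  11011(✓)
size-2^1 implicants → -0011  0-010  0001-  1-011
Unchecked terms (primes): -0011, 0-010, 0001-, 1-011, 10101, 10110
Minterm coverage:
  m3 ⊆ -0011,0001-
  m10 ⊆ 0-010 [E]
  m19 ⊆ -0011,1-011
  m21 ⊆ 10101 [E]
  m22 ⊆ 10110 [E]
E = {0-010, 10101, 10110}
Petrick residual → -0011
Cover = b'c'de + a'c'de' + ab'cd'e + ab'cde'  |cover|=4

4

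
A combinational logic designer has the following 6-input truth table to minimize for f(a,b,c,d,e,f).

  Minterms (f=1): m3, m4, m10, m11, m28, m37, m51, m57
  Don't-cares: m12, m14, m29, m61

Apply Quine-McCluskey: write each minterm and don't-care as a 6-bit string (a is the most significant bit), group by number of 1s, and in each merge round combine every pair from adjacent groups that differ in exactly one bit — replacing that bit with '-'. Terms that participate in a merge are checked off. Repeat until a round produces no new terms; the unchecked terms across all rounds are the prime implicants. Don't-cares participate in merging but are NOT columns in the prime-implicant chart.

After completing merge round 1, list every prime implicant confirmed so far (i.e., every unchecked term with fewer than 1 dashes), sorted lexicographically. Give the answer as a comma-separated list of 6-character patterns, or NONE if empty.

100101, 110011

Round 0: 000011✓ 000100✓ 001010✓ 001011✓ 001100✓ 001110✓ 011100✓ 011101✓ 100101 110011 111001✓ 111101✓
Round 1: -11101 0-1100 00-011 00-100 001-10 00101- 0011-0 01110- 111-01
PIs = {-11101, 0-1100, 00-011, 00-100, 001-10, 00101-, 0011-0, 01110-, 100101, 110011, 111-01}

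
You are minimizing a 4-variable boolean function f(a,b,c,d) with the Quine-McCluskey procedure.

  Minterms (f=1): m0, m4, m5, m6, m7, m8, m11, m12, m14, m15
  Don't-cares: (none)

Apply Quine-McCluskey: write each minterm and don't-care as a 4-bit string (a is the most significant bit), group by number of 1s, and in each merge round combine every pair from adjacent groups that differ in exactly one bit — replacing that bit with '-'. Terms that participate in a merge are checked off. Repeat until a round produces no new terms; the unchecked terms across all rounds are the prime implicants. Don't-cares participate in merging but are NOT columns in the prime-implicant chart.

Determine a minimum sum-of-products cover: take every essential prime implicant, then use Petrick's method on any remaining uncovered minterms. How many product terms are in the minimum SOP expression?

4

[col 0] 0000*, 0100*, 0101*, 0110*, 0111*, 1000*, 1011*, 1100*, 1110*, 1111*
[col 1] -000*, -100*, -110*, -111*, 0-00*, 01-0*, 01-1*, 010-*, 011-*, 1-00*, 1-11, 11-0*, 111-*
[col 2] --00, -1-0, -11-, 01--
Prime implicants: --00, -1-0, -11-, 01--, 1-11
PI chart (minterm → PIs covering it):
  0 | --00  (sole → essential)
  4 | --00,-1-0,01--
  5 | 01--  (sole → essential)
  6 | -1-0,-11-,01--
  7 | -11-,01--
  8 | --00  (sole → essential)
  11 | 1-11  (sole → essential)
  12 | --00,-1-0
  14 | -1-0,-11-
  15 | -11-,1-11
Essential prime implicants: --00, 01--, 1-11
Petrick residual → -1-0
Minimum SOP uses 4 PIs: c'd' + bd' + a'b + acd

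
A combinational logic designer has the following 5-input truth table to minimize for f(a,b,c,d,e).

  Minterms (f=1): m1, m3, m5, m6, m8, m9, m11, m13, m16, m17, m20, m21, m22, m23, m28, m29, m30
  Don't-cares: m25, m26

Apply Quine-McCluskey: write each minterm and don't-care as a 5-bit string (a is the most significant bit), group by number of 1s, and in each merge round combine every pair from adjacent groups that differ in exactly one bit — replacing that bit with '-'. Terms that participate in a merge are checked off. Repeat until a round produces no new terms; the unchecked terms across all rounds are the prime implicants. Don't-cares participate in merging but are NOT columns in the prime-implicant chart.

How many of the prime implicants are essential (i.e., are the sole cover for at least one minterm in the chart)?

Round 0: 00001✓ 00011✓ 00101✓ 00110✓ 01000✓ 01001✓ 01011✓ 01101✓ 10000✓ 10001✓ 10100✓ 10101✓ 10110✓ 10111✓ 11001✓ 11010✓ 11100✓ 11101✓ 11110✓
Round 1: -0001✓ -0101✓ -0110 -1001✓ -1101✓ 0-001✓ 0-011✓ 0-101✓ 00-01✓ 000-1✓ 01-01✓ 010-1✓ 0100- 1-001✓ 1-100✓ 1-101✓ 1-110✓ 10-00✓ 10-01✓ 1000-✓ 101-0✓ 101-1✓ 1010-✓ 1011-✓ 11-01✓ 11-10 111-0✓ 1110-✓
Round 2: --001✓ --101✓ -0-01✓ -1-01✓ 0--01✓ 0-0-1 1--01✓ 1-1-0 1-10- 10-0- 101--
Round 3: ---01
PIs = {---01, -0110, 0-0-1, 0100-, 1-1-0, 1-10-, 10-0-, 101--, 11-10}
Coverage chart:
  m1: ---01,0-0-1
  m3: 0-0-1 ←essential
  m5: ---01 ←essential
  m6: -0110 ←essential
  m8: 0100- ←essential
  m9: ---01,0-0-1,0100-
  m11: 0-0-1 ←essential
  m13: ---01 ←essential
  m16: 10-0- ←essential
  m17: ---01,10-0-
  m20: 1-1-0,1-10-,10-0-,101--
  m21: ---01,1-10-,10-0-,101--
  m22: -0110,1-1-0,101--
  m23: 101-- ←essential
  m28: 1-1-0,1-10-
  m29: ---01,1-10-
  m30: 1-1-0,11-10
Essential: ---01, -0110, 0-0-1, 0100-, 10-0-, 101--

6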